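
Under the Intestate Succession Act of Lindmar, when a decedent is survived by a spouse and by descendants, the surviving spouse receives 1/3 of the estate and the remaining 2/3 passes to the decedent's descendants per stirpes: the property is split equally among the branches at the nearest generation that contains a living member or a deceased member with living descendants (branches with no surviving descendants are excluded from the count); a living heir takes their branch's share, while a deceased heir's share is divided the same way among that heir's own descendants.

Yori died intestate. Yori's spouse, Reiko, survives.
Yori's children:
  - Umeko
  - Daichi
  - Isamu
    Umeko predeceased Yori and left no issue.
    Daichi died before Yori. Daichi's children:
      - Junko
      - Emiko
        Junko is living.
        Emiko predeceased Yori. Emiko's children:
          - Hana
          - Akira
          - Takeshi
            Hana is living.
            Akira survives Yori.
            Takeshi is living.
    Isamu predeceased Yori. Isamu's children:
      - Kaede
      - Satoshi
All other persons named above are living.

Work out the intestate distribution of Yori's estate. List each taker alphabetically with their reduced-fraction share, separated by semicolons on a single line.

Reiko, as surviving spouse, takes 1/3.
The remaining 2/3 passes to Yori's descendants per stirpes.
Umeko left no surviving issue, so that branch lapses and is disregarded.
The 2/3 is divided into 2 equal shares of 1/3 among Daichi, Isamu.
Daichi predeceased; the 1/3 allotted to Daichi's branch passes to Daichi's issue by representation.
The 1/3 is divided into 2 equal shares of 1/6 among Junko, Emiko.
Junko is living and takes 1/6.
Emiko predeceased; the 1/6 allotted to Emiko's branch passes to Emiko's issue by representation.
The 1/6 is divided into 3 equal shares of 1/18 among Hana, Akira, Takeshi.
Hana is living and takes 1/18.
Akira is living and takes 1/18.
Takeshi is living and takes 1/18.
Isamu predeceased; the 1/3 allotted to Isamu's branch passes to Isamu's issue by representation.
The 1/3 is divided into 2 equal shares of 1/6 among Kaede, Satoshi.
Kaede is living and takes 1/6.
Satoshi is living and takes 1/6.

Akira 1/18; Hana 1/18; Junko 1/6; Kaede 1/6; Reiko 1/3; Satoshi 1/6; Takeshi 1/18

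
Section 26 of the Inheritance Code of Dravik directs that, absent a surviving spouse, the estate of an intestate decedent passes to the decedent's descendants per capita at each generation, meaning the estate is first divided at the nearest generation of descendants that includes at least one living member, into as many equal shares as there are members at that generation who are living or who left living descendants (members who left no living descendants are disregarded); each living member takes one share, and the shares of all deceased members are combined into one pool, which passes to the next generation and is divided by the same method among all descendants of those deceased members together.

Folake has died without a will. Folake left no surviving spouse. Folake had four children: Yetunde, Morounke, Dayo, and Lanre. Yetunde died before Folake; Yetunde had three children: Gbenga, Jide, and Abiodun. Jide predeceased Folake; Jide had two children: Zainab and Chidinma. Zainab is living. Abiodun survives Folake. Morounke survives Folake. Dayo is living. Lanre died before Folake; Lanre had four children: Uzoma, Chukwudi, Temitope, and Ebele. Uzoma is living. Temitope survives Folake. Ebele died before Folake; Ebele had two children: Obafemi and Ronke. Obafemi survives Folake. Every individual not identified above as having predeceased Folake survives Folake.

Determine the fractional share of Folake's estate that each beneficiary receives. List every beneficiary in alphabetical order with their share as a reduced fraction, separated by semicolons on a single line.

There is no surviving spouse, so the entire estate passes to Folake's descendants per capita at each generation.
At generation 1 (Yetunde, Morounke, Dayo, Lanre) there are 4 shares of (1)/4 = 1/4 each.
Living: Morounke and Dayo — each takes 1/4.
Deceased: Yetunde and Lanre. Their combined 1/2 is pooled and carried to generation 2.
At generation 2 (Gbenga, Jide, Abiodun, Uzoma, Chukwudi, Temitope, Ebele) there are 7 shares of (1/2)/7 = 1/14 each.
Living: Gbenga, Abiodun, Uzoma, Chukwudi, and Temitope — each takes 1/14.
Deceased: Jide and Ebele. Their combined 1/7 is pooled and carried to generation 3.
At generation 3 (Zainab, Chidinma, Obafemi, Ronke) there are 4 shares of (1/7)/4 = 1/28 each.
Living: Zainab, Chidinma, Obafemi, and Ronke — each takes 1/28.

Abiodun 1/14; Chidinma 1/28; Chukwudi 1/14; Dayo 1/4; Gbenga 1/14; Morounke 1/4; Obafemi 1/28; Ronke 1/28; Temitope 1/14; Uzoma 1/14; Zainab 1/28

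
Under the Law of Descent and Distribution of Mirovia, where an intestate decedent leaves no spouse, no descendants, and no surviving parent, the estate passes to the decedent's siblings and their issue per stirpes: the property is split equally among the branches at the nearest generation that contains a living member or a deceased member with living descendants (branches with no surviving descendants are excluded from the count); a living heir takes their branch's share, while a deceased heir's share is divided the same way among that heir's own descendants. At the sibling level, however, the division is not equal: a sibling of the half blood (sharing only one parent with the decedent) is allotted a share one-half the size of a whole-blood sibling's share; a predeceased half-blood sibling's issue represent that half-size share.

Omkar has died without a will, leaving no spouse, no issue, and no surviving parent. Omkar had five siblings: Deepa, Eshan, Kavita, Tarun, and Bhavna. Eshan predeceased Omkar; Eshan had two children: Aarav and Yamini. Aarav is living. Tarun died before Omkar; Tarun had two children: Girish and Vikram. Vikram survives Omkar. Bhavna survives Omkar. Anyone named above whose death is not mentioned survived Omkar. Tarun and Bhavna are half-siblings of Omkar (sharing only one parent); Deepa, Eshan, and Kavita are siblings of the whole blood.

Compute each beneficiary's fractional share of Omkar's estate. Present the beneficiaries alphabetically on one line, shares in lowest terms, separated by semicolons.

Aarav 1/8; Bhavna 1/8; Deepa 1/4; Girish 1/16; Kavita 1/4; Vikram 1/16; Yamini 1/8

No spouse, descendants, or parent survives, so the estate passes to Omkar's siblings per stirpes.
Half-blood siblings count for one-half the weight of whole-blood siblings at the initial division.
Dividing 1 in proportion to weights (total weight 4): Deepa (weight 1) → 1/4; Eshan (weight 1) → 1/4; Kavita (weight 1) → 1/4; Tarun (weight 1/2) → 1/8; Bhavna (weight 1/2) → 1/8.
Deepa is living and takes 1/4.
Eshan predeceased; the 1/4 allotted to Eshan's branch passes to Eshan's issue by representation.
The 1/4 is divided into 2 equal shares of 1/8 among Aarav, Yamini.
Aarav is living and takes 1/8.
Yamini is living and takes 1/8.
Kavita is living and takes 1/4.
Tarun predeceased; the 1/8 allotted to Tarun's branch passes to Tarun's issue by representation.
The 1/8 is divided into 2 equal shares of 1/16 among Girish, Vikram.
Girish is living and takes 1/16.
Vikram is living and takes 1/16.
Bhavna is living and takes 1/8.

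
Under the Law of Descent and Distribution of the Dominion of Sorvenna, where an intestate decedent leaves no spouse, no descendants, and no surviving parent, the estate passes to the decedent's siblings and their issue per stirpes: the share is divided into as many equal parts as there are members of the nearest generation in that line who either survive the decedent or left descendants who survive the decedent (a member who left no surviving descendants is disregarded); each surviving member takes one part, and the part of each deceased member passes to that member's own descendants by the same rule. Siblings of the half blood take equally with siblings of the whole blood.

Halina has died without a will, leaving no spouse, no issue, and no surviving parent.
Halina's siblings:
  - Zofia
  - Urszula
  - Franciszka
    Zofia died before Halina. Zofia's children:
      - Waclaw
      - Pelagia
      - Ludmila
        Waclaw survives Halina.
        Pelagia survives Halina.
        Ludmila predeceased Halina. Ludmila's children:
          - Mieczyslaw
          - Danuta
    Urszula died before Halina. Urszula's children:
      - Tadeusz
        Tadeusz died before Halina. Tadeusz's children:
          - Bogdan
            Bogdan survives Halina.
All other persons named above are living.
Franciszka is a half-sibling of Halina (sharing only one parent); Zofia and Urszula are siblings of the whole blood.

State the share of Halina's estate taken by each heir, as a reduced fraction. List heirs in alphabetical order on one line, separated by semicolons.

No spouse, descendants, or parent survives, so the estate passes to Halina's siblings per stirpes.
Half-blood and whole-blood siblings take equally under the stated rule.
The estate is divided into 3 equal shares of 1/3 among Zofia, Urszula, Franciszka.
Zofia predeceased; the 1/3 allotted to Zofia's branch passes to Zofia's issue by representation.
The 1/3 is divided into 3 equal shares of 1/9 among Waclaw, Pelagia, Ludmila.
Waclaw is living and takes 1/9.
Pelagia is living and takes 1/9.
Ludmila predeceased; the 1/9 allotted to Ludmila's branch passes to Ludmila's issue by representation.
The 1/9 is divided into 2 equal shares of 1/18 among Mieczyslaw, Danuta.
Mieczyslaw is living and takes 1/18.
Danuta is living and takes 1/18.
Urszula predeceased; the 1/3 allotted to Urszula's branch passes to Urszula's issue by representation.
Tadeusz's line is the sole branch at this level, so the full 1/3 passes to Tadeusz's issue by representation.
Bogdan is the sole taker at this level and receives the full 1/3.
Franciszka is living and takes 1/3.

Bogdan 1/3; Danuta 1/18; Franciszka 1/3; Mieczyslaw 1/18; Pelagia 1/9; Waclaw 1/9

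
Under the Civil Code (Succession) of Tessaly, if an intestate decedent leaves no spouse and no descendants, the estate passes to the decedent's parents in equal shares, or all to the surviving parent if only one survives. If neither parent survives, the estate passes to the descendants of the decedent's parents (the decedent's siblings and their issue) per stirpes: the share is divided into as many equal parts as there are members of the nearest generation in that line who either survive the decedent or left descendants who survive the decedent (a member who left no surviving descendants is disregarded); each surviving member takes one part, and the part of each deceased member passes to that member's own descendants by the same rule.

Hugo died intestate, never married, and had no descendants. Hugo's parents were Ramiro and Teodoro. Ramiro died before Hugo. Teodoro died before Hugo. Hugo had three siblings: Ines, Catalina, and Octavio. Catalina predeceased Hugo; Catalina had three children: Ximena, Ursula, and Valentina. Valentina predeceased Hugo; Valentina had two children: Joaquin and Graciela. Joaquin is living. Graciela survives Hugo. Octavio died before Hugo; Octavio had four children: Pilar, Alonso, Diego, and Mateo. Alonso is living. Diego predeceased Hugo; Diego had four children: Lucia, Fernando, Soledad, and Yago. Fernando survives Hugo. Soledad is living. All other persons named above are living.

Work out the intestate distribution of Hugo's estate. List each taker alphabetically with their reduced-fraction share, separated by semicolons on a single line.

Alonso 1/12; Fernando 1/48; Graciela 1/18; Ines 1/3; Joaquin 1/18; Lucia 1/48; Mateo 1/12; Pilar 1/12; Soledad 1/48; Ursula 1/9; Ximena 1/9; Yago 1/48

Neither parent survives and there are no descendants, so the estate passes to Hugo's siblings and their issue per stirpes.
The estate is divided into 3 equal shares of 1/3 among Ines, Catalina, Octavio.
Ines is living and takes 1/3.
Catalina predeceased; the 1/3 allotted to Catalina's branch passes to Catalina's issue by representation.
The 1/3 is divided into 3 equal shares of 1/9 among Ximena, Ursula, Valentina.
Ximena is living and takes 1/9.
Ursula is living and takes 1/9.
Valentina predeceased; the 1/9 allotted to Valentina's branch passes to Valentina's issue by representation.
The 1/9 is divided into 2 equal shares of 1/18 among Joaquin, Graciela.
Joaquin is living and takes 1/18.
Graciela is living and takes 1/18.
Octavio predeceased; the 1/3 allotted to Octavio's branch passes to Octavio's issue by representation.
The 1/3 is divided into 4 equal shares of 1/12 among Pilar, Alonso, Diego, Mateo.
Pilar is living and takes 1/12.
Alonso is living and takes 1/12.
Diego predeceased; the 1/12 allotted to Diego's branch passes to Diego's issue by representation.
The 1/12 is divided into 4 equal shares of 1/48 among Lucia, Fernando, Soledad, Yago.
Lucia is living and takes 1/48.
Fernando is living and takes 1/48.
Soledad is living and takes 1/48.
Yago is living and takes 1/48.
Mateo is living and takes 1/12.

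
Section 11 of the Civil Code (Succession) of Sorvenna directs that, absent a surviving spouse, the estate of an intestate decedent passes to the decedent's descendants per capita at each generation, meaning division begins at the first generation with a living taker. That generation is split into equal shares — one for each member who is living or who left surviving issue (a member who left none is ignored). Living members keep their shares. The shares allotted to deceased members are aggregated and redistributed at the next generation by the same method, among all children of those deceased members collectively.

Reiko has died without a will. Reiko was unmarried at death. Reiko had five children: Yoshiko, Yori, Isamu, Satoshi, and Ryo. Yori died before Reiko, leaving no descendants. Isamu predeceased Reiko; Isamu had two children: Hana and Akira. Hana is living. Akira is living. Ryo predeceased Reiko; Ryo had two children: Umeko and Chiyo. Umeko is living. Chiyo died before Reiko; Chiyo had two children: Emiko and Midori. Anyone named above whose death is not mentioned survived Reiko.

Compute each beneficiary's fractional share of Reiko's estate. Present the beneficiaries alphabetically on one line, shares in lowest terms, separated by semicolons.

Akira 1/8; Emiko 1/16; Hana 1/8; Midori 1/16; Satoshi 1/4; Umeko 1/8; Yoshiko 1/4

There is no surviving spouse, so the entire estate passes to Reiko's descendants per capita at each generation.
At generation 1 (Yoshiko, Isamu, Satoshi, Ryo) there are 4 shares of (1)/4 = 1/4 each.
Living: Yoshiko and Satoshi — each takes 1/4.
Deceased: Isamu and Ryo. Their combined 1/2 is pooled and carried to generation 2.
At generation 2 (Hana, Akira, Umeko, Chiyo) there are 4 shares of (1/2)/4 = 1/8 each.
Living: Hana, Akira, and Umeko — each takes 1/8.
Deceased: Chiyo. That 1/8 share is carried to generation 3.
At generation 3 (Emiko, Midori) there are 2 shares of (1/8)/2 = 1/16 each.
Living: Emiko and Midori — each takes 1/16.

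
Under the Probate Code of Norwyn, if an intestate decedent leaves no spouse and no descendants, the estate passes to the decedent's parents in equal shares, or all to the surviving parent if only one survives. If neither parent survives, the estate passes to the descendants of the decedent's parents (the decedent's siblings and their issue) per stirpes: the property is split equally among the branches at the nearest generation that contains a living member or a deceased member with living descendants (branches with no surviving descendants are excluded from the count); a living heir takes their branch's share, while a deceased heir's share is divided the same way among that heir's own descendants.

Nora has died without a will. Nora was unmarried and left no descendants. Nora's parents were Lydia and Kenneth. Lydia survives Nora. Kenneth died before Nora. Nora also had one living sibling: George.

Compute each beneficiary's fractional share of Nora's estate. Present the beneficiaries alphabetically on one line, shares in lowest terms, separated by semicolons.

Lydia 1

Only one parent, Lydia, survives, so Lydia takes the entire estate. The siblings take nothing because a surviving parent has priority.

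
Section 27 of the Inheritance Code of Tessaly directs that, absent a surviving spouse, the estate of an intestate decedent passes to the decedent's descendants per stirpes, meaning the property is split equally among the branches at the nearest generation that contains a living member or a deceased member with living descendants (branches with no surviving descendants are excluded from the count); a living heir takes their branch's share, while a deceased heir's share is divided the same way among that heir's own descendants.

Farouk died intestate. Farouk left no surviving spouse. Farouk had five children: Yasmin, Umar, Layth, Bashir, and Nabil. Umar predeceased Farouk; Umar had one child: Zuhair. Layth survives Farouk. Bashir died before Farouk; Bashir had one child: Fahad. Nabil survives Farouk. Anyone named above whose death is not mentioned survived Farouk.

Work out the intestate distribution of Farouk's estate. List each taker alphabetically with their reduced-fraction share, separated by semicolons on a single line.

Fahad 1/5; Layth 1/5; Nabil 1/5; Yasmin 1/5; Zuhair 1/5

There is no surviving spouse, so the entire estate passes to Farouk's descendants per stirpes.
The estate is divided into 5 equal shares of 1/5 among Yasmin, Umar, Layth, Bashir, Nabil.
Yasmin is living and takes 1/5.
Umar predeceased; the 1/5 allotted to Umar's branch passes to Umar's issue by representation.
Zuhair is the sole taker at this level and receives the full 1/5.
Layth is living and takes 1/5.
Bashir predeceased; the 1/5 allotted to Bashir's branch passes to Bashir's issue by representation.
Fahad is the sole taker at this level and receives the full 1/5.
Nabil is living and takes 1/5.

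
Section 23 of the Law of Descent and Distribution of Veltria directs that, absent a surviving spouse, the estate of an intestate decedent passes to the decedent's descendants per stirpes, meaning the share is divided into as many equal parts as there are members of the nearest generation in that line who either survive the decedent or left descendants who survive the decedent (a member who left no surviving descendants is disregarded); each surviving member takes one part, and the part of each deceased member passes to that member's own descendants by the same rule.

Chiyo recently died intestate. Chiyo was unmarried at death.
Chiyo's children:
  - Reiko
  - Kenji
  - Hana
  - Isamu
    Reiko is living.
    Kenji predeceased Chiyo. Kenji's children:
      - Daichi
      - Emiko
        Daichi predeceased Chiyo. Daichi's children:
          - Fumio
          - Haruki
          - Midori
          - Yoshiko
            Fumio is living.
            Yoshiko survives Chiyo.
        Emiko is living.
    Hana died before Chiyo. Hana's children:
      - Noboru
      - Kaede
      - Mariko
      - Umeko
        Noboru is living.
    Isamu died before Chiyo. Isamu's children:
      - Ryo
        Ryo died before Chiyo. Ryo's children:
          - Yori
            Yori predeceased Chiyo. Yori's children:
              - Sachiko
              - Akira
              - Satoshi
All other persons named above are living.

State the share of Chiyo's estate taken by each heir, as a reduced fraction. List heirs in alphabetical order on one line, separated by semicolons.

There is no surviving spouse, so the entire estate passes to Chiyo's descendants per stirpes.
The estate is divided into 4 equal shares of 1/4 among Reiko, Kenji, Hana, Isamu.
Reiko is living and takes 1/4.
Kenji predeceased; the 1/4 allotted to Kenji's branch passes to Kenji's issue by representation.
The 1/4 is divided into 2 equal shares of 1/8 among Daichi, Emiko.
Daichi predeceased; the 1/8 allotted to Daichi's branch passes to Daichi's issue by representation.
The 1/8 is divided into 4 equal shares of 1/32 among Fumio, Haruki, Midori, Yoshiko.
Fumio is living and takes 1/32.
Haruki is living and takes 1/32.
Midori is living and takes 1/32.
Yoshiko is living and takes 1/32.
Emiko is living and takes 1/8.
Hana predeceased; the 1/4 allotted to Hana's branch passes to Hana's issue by representation.
The 1/4 is divided into 4 equal shares of 1/16 among Noboru, Kaede, Mariko, Umeko.
Noboru is living and takes 1/16.
Kaede is living and takes 1/16.
Mariko is living and takes 1/16.
Umeko is living and takes 1/16.
Isamu predeceased; the 1/4 allotted to Isamu's branch passes to Isamu's issue by representation.
Ryo's line is the sole branch at this level, so the full 1/4 passes to Ryo's issue by representation.
Yori's line is the sole branch at this level, so the full 1/4 passes to Yori's issue by representation.
The 1/4 is divided into 3 equal shares of 1/12 among Sachiko, Akira, Satoshi.
Sachiko is living and takes 1/12.
Akira is living and takes 1/12.
Satoshi is living and takes 1/12.

Akira 1/12; Emiko 1/8; Fumio 1/32; Haruki 1/32; Kaede 1/16; Mariko 1/16; Midori 1/32; Noboru 1/16; Reiko 1/4; Sachiko 1/12; Satoshi 1/12; Umeko 1/16; Yoshiko 1/32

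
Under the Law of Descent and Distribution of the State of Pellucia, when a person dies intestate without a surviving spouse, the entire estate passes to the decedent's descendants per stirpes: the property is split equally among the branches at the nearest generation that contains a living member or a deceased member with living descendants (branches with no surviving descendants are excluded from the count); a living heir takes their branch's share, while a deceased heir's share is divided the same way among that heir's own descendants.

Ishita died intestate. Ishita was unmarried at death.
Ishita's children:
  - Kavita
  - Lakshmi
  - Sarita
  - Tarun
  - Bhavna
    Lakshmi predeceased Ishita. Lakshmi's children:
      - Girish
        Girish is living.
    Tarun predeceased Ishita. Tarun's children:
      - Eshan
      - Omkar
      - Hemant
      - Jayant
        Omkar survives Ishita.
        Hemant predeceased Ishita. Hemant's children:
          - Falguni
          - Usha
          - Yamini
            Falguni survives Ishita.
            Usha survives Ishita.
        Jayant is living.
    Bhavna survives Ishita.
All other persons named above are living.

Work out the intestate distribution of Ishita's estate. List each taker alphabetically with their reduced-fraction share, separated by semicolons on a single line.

Bhavna 1/5; Eshan 1/20; Falguni 1/60; Girish 1/5; Jayant 1/20; Kavita 1/5; Omkar 1/20; Sarita 1/5; Usha 1/60; Yamini 1/60

There is no surviving spouse, so the entire estate passes to Ishita's descendants per stirpes.
The estate is divided into 5 equal shares of 1/5 among Kavita, Lakshmi, Sarita, Tarun, Bhavna.
Kavita is living and takes 1/5.
Lakshmi predeceased; the 1/5 allotted to Lakshmi's branch passes to Lakshmi's issue by representation.
Girish is the sole taker at this level and receives the full 1/5.
Sarita is living and takes 1/5.
Tarun predeceased; the 1/5 allotted to Tarun's branch passes to Tarun's issue by representation.
The 1/5 is divided into 4 equal shares of 1/20 among Eshan, Omkar, Hemant, Jayant.
Eshan is living and takes 1/20.
Omkar is living and takes 1/20.
Hemant predeceased; the 1/20 allotted to Hemant's branch passes to Hemant's issue by representation.
The 1/20 is divided into 3 equal shares of 1/60 among Falguni, Usha, Yamini.
Falguni is living and takes 1/60.
Usha is living and takes 1/60.
Yamini is living and takes 1/60.
Jayant is living and takes 1/20.
Bhavna is living and takes 1/5.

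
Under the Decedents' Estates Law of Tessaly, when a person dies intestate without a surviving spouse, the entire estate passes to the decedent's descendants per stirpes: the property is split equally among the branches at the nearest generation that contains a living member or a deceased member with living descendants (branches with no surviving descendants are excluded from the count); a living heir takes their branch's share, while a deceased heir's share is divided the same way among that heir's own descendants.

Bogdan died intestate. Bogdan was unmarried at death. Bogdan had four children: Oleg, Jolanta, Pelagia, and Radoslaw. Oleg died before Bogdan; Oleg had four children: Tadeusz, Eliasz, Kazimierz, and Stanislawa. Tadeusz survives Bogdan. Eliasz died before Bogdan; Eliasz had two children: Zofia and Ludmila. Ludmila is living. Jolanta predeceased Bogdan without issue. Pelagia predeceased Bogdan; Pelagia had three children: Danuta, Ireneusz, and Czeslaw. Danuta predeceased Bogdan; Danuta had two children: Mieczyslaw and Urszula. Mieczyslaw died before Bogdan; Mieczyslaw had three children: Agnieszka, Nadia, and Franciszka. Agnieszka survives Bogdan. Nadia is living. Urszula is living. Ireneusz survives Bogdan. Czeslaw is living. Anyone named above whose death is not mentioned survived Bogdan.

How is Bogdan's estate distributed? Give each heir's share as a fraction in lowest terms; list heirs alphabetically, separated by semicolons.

Agnieszka 1/54; Czeslaw 1/9; Franciszka 1/54; Ireneusz 1/9; Kazimierz 1/12; Ludmila 1/24; Nadia 1/54; Radoslaw 1/3; Stanislawa 1/12; Tadeusz 1/12; Urszula 1/18; Zofia 1/24

There is no surviving spouse, so the entire estate passes to Bogdan's descendants per stirpes.
Jolanta left no surviving issue, so that branch lapses and is disregarded.
The estate is divided into 3 equal shares of 1/3 among Oleg, Pelagia, Radoslaw.
Oleg predeceased; the 1/3 allotted to Oleg's branch passes to Oleg's issue by representation.
The 1/3 is divided into 4 equal shares of 1/12 among Tadeusz, Eliasz, Kazimierz, Stanislawa.
Tadeusz is living and takes 1/12.
Eliasz predeceased; the 1/12 allotted to Eliasz's branch passes to Eliasz's issue by representation.
The 1/12 is divided into 2 equal shares of 1/24 among Zofia, Ludmila.
Zofia is living and takes 1/24.
Ludmila is living and takes 1/24.
Kazimierz is living and takes 1/12.
Stanislawa is living and takes 1/12.
Pelagia predeceased; the 1/3 allotted to Pelagia's branch passes to Pelagia's issue by representation.
The 1/3 is divided into 3 equal shares of 1/9 among Danuta, Ireneusz, Czeslaw.
Danuta predeceased; the 1/9 allotted to Danuta's branch passes to Danuta's issue by representation.
The 1/9 is divided into 2 equal shares of 1/18 among Mieczyslaw, Urszula.
Mieczyslaw predeceased; the 1/18 allotted to Mieczyslaw's branch passes to Mieczyslaw's issue by representation.
The 1/18 is divided into 3 equal shares of 1/54 among Agnieszka, Nadia, Franciszka.
Agnieszka is living and takes 1/54.
Nadia is living and takes 1/54.
Franciszka is living and takes 1/54.
Urszula is living and takes 1/18.
Ireneusz is living and takes 1/9.
Czeslaw is living and takes 1/9.
Radoslaw is living and takes 1/3.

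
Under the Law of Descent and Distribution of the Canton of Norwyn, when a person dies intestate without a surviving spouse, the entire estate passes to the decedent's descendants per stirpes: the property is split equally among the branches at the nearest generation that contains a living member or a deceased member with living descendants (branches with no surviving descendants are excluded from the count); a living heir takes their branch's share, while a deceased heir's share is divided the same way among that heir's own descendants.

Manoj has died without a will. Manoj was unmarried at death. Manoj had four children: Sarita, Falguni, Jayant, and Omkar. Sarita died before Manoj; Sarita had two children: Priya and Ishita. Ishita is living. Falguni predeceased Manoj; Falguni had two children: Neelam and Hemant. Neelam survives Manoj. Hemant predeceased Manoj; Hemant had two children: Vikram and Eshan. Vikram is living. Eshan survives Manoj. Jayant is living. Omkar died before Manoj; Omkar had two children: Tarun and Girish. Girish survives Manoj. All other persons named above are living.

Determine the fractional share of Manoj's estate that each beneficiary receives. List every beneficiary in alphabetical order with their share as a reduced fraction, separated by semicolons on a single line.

There is no surviving spouse, so the entire estate passes to Manoj's descendants per stirpes.
The estate is divided into 4 equal shares of 1/4 among Sarita, Falguni, Jayant, Omkar.
Sarita predeceased; the 1/4 allotted to Sarita's branch passes to Sarita's issue by representation.
The 1/4 is divided into 2 equal shares of 1/8 among Priya, Ishita.
Priya is living and takes 1/8.
Ishita is living and takes 1/8.
Falguni predeceased; the 1/4 allotted to Falguni's branch passes to Falguni's issue by representation.
The 1/4 is divided into 2 equal shares of 1/8 among Neelam, Hemant.
Neelam is living and takes 1/8.
Hemant predeceased; the 1/8 allotted to Hemant's branch passes to Hemant's issue by representation.
The 1/8 is divided into 2 equal shares of 1/16 among Vikram, Eshan.
Vikram is living and takes 1/16.
Eshan is living and takes 1/16.
Jayant is living and takes 1/4.
Omkar predeceased; the 1/4 allotted to Omkar's branch passes to Omkar's issue by representation.
The 1/4 is divided into 2 equal shares of 1/8 among Tarun, Girish.
Tarun is living and takes 1/8.
Girish is living and takes 1/8.

Eshan 1/16; Girish 1/8; Ishita 1/8; Jayant 1/4; Neelam 1/8; Priya 1/8; Tarun 1/8; Vikram 1/16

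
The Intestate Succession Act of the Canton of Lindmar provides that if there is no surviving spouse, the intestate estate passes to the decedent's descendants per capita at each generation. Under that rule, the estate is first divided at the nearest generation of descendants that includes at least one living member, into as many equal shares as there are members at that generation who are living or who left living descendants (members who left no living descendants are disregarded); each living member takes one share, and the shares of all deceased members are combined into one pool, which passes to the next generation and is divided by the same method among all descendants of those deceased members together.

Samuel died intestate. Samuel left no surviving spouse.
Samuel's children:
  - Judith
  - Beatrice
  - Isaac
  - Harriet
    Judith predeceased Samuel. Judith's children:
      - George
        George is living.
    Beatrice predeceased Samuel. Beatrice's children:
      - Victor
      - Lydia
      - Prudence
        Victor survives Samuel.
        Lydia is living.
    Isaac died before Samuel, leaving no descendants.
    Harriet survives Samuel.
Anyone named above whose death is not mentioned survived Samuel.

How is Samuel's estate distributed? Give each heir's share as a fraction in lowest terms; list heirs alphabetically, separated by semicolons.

George 1/6; Harriet 1/3; Lydia 1/6; Prudence 1/6; Victor 1/6

There is no surviving spouse, so the entire estate passes to Samuel's descendants per capita at each generation.
At generation 1 (Judith, Beatrice, Harriet) there are 3 shares of (1)/3 = 1/3 each.
Living: Harriet — each takes 1/3.
Deceased: Judith and Beatrice. Their combined 2/3 is pooled and carried to generation 2.
At generation 2 (George, Victor, Lydia, Prudence) there are 4 shares of (2/3)/4 = 1/6 each.
Living: George, Victor, Lydia, and Prudence — each takes 1/6.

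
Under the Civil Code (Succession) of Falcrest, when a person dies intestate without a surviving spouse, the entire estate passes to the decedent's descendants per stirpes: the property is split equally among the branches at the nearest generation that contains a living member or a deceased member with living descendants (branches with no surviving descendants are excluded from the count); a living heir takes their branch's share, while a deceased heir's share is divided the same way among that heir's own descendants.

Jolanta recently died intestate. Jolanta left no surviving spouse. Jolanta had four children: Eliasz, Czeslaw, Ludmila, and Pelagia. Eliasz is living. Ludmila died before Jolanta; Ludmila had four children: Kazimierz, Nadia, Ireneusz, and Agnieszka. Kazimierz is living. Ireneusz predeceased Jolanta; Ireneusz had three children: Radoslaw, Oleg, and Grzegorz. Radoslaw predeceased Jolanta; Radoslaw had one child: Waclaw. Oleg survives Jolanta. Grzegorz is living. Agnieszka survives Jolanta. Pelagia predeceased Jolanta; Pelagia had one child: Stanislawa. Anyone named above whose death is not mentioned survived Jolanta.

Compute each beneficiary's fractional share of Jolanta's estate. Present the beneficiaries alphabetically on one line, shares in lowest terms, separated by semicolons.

There is no surviving spouse, so the entire estate passes to Jolanta's descendants per stirpes.
The estate is divided into 4 equal shares of 1/4 among Eliasz, Czeslaw, Ludmila, Pelagia.
Eliasz is living and takes 1/4.
Czeslaw is living and takes 1/4.
Ludmila predeceased; the 1/4 allotted to Ludmila's branch passes to Ludmila's issue by representation.
The 1/4 is divided into 4 equal shares of 1/16 among Kazimierz, Nadia, Ireneusz, Agnieszka.
Kazimierz is living and takes 1/16.
Nadia is living and takes 1/16.
Ireneusz predeceased; the 1/16 allotted to Ireneusz's branch passes to Ireneusz's issue by representation.
The 1/16 is divided into 3 equal shares of 1/48 among Radoslaw, Oleg, Grzegorz.
Radoslaw predeceased; the 1/48 allotted to Radoslaw's branch passes to Radoslaw's issue by representation.
Waclaw is the sole taker at this level and receives the full 1/48.
Oleg is living and takes 1/48.
Grzegorz is living and takes 1/48.
Agnieszka is living and takes 1/16.
Pelagia predeceased; the 1/4 allotted to Pelagia's branch passes to Pelagia's issue by representation.
Stanislawa is the sole taker at this level and receives the full 1/4.

Agnieszka 1/16; Czeslaw 1/4; Eliasz 1/4; Grzegorz 1/48; Kazimierz 1/16; Nadia 1/16; Oleg 1/48; Stanislawa 1/4; Waclaw 1/48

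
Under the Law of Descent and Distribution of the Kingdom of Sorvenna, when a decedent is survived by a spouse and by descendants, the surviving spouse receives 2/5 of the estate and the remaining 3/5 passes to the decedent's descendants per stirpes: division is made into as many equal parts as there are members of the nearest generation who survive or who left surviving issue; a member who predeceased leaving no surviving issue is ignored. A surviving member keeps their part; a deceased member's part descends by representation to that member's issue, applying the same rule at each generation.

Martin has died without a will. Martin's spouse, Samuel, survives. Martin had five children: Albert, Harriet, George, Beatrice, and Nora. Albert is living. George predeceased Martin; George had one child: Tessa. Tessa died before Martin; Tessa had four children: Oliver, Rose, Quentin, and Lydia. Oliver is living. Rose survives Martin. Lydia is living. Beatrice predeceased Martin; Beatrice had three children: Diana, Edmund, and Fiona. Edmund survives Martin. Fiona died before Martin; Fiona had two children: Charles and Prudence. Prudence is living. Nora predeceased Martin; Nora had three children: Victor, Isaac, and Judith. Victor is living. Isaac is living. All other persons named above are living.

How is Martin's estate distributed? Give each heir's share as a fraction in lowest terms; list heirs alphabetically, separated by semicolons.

Samuel, as surviving spouse, takes 2/5.
The remaining 3/5 passes to Martin's descendants per stirpes.
The 3/5 is divided into 5 equal shares of 3/25 among Albert, Harriet, George, Beatrice, Nora.
Albert is living and takes 3/25.
Harriet is living and takes 3/25.
George predeceased; the 3/25 allotted to George's branch passes to George's issue by representation.
Tessa's line is the sole branch at this level, so the full 3/25 passes to Tessa's issue by representation.
The 3/25 is divided into 4 equal shares of 3/100 among Oliver, Rose, Quentin, Lydia.
Oliver is living and takes 3/100.
Rose is living and takes 3/100.
Quentin is living and takes 3/100.
Lydia is living and takes 3/100.
Beatrice predeceased; the 3/25 allotted to Beatrice's branch passes to Beatrice's issue by representation.
The 3/25 is divided into 3 equal shares of 1/25 among Diana, Edmund, Fiona.
Diana is living and takes 1/25.
Edmund is living and takes 1/25.
Fiona predeceased; the 1/25 allotted to Fiona's branch passes to Fiona's issue by representation.
The 1/25 is divided into 2 equal shares of 1/50 among Charles, Prudence.
Charles is living and takes 1/50.
Prudence is living and takes 1/50.
Nora predeceased; the 3/25 allotted to Nora's branch passes to Nora's issue by representation.
The 3/25 is divided into 3 equal shares of 1/25 among Victor, Isaac, Judith.
Victor is living and takes 1/25.
Isaac is living and takes 1/25.
Judith is living and takes 1/25.

Albert 3/25; Charles 1/50; Diana 1/25; Edmund 1/25; Harriet 3/25; Isaac 1/25; Judith 1/25; Lydia 3/100; Oliver 3/100; Prudence 1/50; Quentin 3/100; Rose 3/100; Samuel 2/5; Victor 1/25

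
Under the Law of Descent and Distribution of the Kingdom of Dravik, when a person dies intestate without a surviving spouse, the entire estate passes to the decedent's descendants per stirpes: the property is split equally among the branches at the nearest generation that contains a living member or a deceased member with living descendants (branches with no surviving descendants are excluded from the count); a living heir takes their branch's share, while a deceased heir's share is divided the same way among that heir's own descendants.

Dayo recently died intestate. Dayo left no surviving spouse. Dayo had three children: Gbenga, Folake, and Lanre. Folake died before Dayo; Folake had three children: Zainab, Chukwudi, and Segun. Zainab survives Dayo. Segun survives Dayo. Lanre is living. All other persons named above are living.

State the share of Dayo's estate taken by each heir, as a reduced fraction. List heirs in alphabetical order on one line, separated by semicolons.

There is no surviving spouse, so the entire estate passes to Dayo's descendants per stirpes.
The estate is divided into 3 equal shares of 1/3 among Gbenga, Folake, Lanre.
Gbenga is living and takes 1/3.
Folake predeceased; the 1/3 allotted to Folake's branch passes to Folake's issue by representation.
The 1/3 is divided into 3 equal shares of 1/9 among Zainab, Chukwudi, Segun.
Zainab is living and takes 1/9.
Chukwudi is living and takes 1/9.
Segun is living and takes 1/9.
Lanre is living and takes 1/3.

Chukwudi 1/9; Gbenga 1/3; Lanre 1/3; Segun 1/9; Zainab 1/9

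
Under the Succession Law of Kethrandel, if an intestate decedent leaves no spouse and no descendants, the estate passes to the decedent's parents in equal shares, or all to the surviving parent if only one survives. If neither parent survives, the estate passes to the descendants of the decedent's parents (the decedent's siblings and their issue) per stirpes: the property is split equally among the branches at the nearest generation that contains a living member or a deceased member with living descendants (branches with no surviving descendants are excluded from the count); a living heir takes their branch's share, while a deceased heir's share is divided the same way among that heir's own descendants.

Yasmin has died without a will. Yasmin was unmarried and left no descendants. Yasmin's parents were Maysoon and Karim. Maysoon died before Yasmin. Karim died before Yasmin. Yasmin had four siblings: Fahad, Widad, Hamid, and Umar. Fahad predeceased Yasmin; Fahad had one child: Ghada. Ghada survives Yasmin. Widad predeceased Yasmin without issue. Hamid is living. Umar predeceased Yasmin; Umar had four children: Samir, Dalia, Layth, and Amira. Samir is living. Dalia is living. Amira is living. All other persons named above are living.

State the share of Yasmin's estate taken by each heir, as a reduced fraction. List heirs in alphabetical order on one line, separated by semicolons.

Neither parent survives and there are no descendants, so the estate passes to Yasmin's siblings and their issue per stirpes.
Widad left no surviving issue, so that branch lapses and is disregarded.
The estate is divided into 3 equal shares of 1/3 among Fahad, Hamid, Umar.
Fahad predeceased; the 1/3 allotted to Fahad's branch passes to Fahad's issue by representation.
Ghada is the sole taker at this level and receives the full 1/3.
Hamid is living and takes 1/3.
Umar predeceased; the 1/3 allotted to Umar's branch passes to Umar's issue by representation.
The 1/3 is divided into 4 equal shares of 1/12 among Samir, Dalia, Layth, Amira.
Samir is living and takes 1/12.
Dalia is living and takes 1/12.
Layth is living and takes 1/12.
Amira is living and takes 1/12.

Amira 1/12; Dalia 1/12; Ghada 1/3; Hamid 1/3; Layth 1/12; Samir 1/12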